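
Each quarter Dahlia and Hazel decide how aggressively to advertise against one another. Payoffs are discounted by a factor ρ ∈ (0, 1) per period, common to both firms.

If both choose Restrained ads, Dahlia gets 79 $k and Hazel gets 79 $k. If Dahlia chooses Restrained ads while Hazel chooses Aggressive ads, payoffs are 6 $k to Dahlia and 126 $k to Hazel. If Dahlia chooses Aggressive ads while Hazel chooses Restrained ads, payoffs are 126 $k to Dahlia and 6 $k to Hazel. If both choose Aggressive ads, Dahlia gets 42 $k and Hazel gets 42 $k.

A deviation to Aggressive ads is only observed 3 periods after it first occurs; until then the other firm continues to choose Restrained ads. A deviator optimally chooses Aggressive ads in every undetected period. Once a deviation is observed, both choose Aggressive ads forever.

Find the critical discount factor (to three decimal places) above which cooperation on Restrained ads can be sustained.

0.824

Deviating for the 3 undetected periods gains 126−79 = 47 per period over cooperation, then loses 79−42 = 37 per period forever once punishment starts.
Gain: 47(1 + ρ + … + ρ^2); loss: 37·ρ^3/(1−ρ).
No profitable deviation ⇔ 47(1−ρ^3) ≤ 37·ρ^3, i.e. ρ^3 ≥ 47/(47+37) = 47/84.
Hence ρ ≥ (47/84)^(1/3) ≈ 0.824.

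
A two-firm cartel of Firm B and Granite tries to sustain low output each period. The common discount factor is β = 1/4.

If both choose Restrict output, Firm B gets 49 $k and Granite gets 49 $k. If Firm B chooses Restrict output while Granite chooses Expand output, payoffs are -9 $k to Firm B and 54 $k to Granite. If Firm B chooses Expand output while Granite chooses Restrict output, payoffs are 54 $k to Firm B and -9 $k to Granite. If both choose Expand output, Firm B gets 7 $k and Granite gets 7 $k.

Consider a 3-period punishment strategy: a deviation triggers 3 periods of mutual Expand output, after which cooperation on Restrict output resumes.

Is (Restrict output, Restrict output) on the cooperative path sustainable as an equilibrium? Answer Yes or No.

Yes

A one-shot deviation gives 54 now, then 7 for 3 periods, then back to 49.
Gain from deviating: (54−49) today; loss: (49−7) in each of the next 3 periods.
No-deviation condition: (49−7)(β+…+β^3) ≥ 54−49, i.e. β+…+β^3 ≥ 5/42.
At β = 1/4: β+…+β^3 = 0.3281 ≥ 0.1190.
So cooperation is sustainable.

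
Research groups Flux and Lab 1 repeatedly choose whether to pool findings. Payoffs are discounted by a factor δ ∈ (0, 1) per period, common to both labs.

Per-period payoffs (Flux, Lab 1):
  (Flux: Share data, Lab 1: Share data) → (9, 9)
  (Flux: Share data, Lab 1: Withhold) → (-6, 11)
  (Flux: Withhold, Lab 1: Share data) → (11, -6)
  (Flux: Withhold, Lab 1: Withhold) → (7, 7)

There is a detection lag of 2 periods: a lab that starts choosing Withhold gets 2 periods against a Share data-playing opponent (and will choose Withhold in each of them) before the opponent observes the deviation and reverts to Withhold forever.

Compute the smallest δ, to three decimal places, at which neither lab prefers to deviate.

The best deviation is to choose Withhold for all 2 undetected periods, earning 11 each, then 7 forever once detected.
Deviation value: 11(1−δ^2)/(1−δ) + 7δ^2/(1−δ); cooperation value: 9/(1−δ).
IC: 9 ≥ 11(1−δ^2) + 7δ^2 = 11 − 4δ^2.
So δ^2 ≥ 2/4 = 1/2, giving δ ≥ (1/2)^(1/2) ≈ 0.707.

0.707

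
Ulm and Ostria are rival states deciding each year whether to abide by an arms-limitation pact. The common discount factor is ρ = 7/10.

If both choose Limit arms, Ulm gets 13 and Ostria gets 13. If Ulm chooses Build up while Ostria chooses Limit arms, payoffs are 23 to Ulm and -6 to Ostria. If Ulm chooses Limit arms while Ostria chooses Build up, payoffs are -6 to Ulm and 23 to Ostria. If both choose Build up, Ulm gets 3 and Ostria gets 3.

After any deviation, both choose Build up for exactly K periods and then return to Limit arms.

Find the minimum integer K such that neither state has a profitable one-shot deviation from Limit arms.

2

No profitable deviation requires (13−3)(ρ+…+ρ^K) ≥ 23−13, i.e. ρ+…+ρ^K ≥ 1 ≈ 1.0000.
With ρ = 7/10, the partial sums are K=1: 0.7000, K=2: 1.1900.
K = 2 is the first length at which the sum reaches 1.0000.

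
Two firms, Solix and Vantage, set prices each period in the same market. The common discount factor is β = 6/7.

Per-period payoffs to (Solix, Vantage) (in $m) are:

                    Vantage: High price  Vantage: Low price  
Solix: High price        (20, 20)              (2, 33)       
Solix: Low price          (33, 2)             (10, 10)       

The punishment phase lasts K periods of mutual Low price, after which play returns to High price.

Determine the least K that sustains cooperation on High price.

2

Need Σ_{k=1}^{K} β^k ≥ (33−20)/(20−10) = 1.3000 at β = 6/7.
At K = 1 the sum is 0.8571 < 1.3000; at K = 2 it is 1.5918 ≥ 1.3000.
So the minimum punishment length is K = 2.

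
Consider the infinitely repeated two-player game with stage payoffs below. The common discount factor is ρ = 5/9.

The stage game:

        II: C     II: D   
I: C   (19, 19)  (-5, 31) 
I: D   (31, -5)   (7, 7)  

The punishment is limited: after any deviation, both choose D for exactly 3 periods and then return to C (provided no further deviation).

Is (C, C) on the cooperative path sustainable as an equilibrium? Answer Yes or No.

Yes

IC: ρ+…+ρ^3 ≥ (31−19)/(19−7) = 1.
At ρ = 5/9: partial sum = 1.0357 ≥ 1.0000. Cooperation sustainable.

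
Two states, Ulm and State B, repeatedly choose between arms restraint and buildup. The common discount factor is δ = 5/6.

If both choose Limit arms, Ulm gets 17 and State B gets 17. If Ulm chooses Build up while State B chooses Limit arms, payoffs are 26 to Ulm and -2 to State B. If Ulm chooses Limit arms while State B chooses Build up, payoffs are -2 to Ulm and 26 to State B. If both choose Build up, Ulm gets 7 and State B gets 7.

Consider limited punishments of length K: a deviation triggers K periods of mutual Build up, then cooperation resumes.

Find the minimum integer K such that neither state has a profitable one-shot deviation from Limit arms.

2

Need Σ_{k=1}^{K} δ^k ≥ (26−17)/(17−7) = 0.9000 at δ = 5/6.
At K = 1 the sum is 0.8333 < 0.9000; at K = 2 it is 1.5278 ≥ 0.9000.
So the minimum punishment length is K = 2.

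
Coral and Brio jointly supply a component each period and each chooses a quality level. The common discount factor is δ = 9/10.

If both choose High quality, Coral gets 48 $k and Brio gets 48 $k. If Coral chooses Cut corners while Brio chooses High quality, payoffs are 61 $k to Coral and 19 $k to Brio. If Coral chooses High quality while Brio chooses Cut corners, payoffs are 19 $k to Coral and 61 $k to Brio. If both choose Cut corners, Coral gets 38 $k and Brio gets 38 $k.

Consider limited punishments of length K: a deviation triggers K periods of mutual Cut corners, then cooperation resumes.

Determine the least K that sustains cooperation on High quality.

2

IC: δ(1−δ^K)/(1−δ) ≥ (61−48)/(48−38) = 13/10.
With δ = 9/10: need 1 − δ^K ≥ 13/10·(1−9/10)/(9/10), i.e. δ^K ≤ 0.8556.
Since (9/10)^1 = 0.9000 and (9/10)^2 = 0.8100, the smallest such K is 2.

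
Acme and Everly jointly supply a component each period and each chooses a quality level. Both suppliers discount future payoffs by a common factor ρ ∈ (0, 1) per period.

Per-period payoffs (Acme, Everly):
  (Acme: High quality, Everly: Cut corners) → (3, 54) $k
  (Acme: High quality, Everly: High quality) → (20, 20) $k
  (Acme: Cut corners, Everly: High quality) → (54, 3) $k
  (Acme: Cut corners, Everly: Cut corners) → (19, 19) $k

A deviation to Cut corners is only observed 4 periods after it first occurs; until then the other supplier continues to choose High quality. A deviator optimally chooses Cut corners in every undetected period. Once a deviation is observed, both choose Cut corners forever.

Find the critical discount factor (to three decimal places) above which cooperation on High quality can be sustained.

Deviating for the 4 undetected periods gains 54−20 = 34 per period over cooperation, then loses 20−19 = 1 per period forever once punishment starts.
Gain: 34(1 + ρ + … + ρ^3); loss: 1·ρ^4/(1−ρ).
No profitable deviation ⇔ 34(1−ρ^4) ≤ 1·ρ^4, i.e. ρ^4 ≥ 34/(34+1) = 34/35.
Hence ρ ≥ (34/35)^(1/4) ≈ 0.993.

0.993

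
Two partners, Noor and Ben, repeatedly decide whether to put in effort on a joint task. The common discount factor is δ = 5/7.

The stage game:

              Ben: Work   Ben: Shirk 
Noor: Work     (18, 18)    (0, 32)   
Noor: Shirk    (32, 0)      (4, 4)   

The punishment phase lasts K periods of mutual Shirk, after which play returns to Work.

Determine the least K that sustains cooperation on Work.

2

IC: δ(1−δ^K)/(1−δ) ≥ (32−18)/(18−4) = 1.
With δ = 5/7: need 1 − δ^K ≥ 1·(1−5/7)/(5/7), i.e. δ^K ≤ 0.6000.
Since (5/7)^1 = 0.7143 and (5/7)^2 = 0.5102, the smallest such K is 2.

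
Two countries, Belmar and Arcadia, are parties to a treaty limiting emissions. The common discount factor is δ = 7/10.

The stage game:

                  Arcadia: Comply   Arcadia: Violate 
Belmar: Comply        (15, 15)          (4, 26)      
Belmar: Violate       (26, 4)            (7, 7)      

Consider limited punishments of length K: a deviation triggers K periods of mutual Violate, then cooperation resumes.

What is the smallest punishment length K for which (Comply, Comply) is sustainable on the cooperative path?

3

Need Σ_{k=1}^{K} δ^k ≥ (26−15)/(15−7) = 1.3750 at δ = 7/10.
At K = 2 the sum is 1.1900 < 1.3750; at K = 3 it is 1.5330 ≥ 1.3750.
So the minimum punishment length is K = 3.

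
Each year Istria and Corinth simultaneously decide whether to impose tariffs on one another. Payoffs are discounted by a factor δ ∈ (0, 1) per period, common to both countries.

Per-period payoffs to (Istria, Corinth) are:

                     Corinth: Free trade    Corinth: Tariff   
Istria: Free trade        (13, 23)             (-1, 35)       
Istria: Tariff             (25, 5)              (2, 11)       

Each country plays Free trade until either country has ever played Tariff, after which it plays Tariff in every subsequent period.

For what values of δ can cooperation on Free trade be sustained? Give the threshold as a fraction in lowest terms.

Istria: cooperation gives 13 each period; deviation gives 25 once then 2 forever.
  13/(1−δ) ≥ 25 + 2δ/(1−δ) ⇒ δ ≥ 12/23.
Corinth: cooperation gives 23 each period; deviation gives 35 once then 11 forever.
  δ ≥ 12/24 = 1/2.
Both must hold, so the binding constraint is Istria's: δ ≥ 12/23.

12/23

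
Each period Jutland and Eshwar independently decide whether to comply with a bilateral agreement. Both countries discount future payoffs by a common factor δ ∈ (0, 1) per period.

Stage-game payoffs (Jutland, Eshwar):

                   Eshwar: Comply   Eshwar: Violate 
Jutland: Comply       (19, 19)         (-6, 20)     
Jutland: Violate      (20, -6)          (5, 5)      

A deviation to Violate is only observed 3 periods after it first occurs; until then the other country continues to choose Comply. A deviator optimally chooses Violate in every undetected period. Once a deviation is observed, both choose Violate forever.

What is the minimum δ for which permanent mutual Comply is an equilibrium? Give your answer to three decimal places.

A deviator earns 20 for 3 periods, then 5 forever; cooperating earns 19 forever. Multiplying the IC by (1−δ):
19 ≥ 20(1−δ^3) + 5δ^3, so 15·δ^3 ≥ 1 and δ^3 ≥ 1/15.
δ ≥ (1/15)^(1/3) ≈ 0.405.

0.405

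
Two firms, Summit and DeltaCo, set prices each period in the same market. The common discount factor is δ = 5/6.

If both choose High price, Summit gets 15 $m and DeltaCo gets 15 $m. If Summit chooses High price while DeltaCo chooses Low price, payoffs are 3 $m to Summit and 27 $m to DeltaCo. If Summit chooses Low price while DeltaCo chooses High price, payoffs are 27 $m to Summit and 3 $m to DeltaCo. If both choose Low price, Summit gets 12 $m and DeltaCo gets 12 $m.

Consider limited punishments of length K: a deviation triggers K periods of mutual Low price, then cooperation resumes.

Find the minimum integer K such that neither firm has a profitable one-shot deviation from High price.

IC: δ(1−δ^K)/(1−δ) ≥ (27−15)/(15−12) = 4.
With δ = 5/6: need 1 − δ^K ≥ 4·(1−5/6)/(5/6), i.e. δ^K ≤ 0.2000.
Since (5/6)^8 = 0.2326 and (5/6)^9 = 0.1938, the smallest such K is 9.

9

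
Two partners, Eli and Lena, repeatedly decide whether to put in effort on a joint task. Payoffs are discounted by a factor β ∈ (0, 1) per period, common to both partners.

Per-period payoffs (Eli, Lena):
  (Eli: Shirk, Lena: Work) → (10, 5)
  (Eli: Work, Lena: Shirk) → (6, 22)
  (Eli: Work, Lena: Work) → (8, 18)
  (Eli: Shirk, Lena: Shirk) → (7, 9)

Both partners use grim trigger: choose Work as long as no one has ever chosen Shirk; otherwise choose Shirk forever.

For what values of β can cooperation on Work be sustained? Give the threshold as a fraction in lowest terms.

2/3

Eli's threshold: (10−8)/(10−7) = 2/3.
Lena's threshold: (22−18)/(22−9) = 4/13.
2/3 > 4/13, so Eli binds and β* = 2/3.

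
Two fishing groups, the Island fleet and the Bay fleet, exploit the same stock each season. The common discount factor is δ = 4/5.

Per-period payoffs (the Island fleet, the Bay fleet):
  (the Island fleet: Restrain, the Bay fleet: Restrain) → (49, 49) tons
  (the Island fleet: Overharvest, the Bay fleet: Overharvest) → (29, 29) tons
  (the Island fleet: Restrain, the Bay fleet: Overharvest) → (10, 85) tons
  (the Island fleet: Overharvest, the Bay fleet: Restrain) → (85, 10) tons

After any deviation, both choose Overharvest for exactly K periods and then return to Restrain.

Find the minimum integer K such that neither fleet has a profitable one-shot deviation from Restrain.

3

IC: δ(1−δ^K)/(1−δ) ≥ (85−49)/(49−29) = 9/5.
With δ = 4/5: need 1 − δ^K ≥ 9/5·(1−4/5)/(4/5), i.e. δ^K ≤ 0.5500.
Since (4/5)^2 = 0.6400 and (4/5)^3 = 0.5120, the smallest such K is 3.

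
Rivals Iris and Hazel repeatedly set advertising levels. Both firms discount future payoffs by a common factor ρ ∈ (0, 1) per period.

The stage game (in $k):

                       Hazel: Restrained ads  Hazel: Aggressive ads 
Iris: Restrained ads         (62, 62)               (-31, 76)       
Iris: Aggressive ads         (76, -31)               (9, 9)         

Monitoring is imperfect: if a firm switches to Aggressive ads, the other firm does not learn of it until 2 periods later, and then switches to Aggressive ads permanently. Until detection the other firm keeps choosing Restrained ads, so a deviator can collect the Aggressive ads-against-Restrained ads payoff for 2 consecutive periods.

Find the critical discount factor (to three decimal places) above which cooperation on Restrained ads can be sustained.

0.457

A deviator earns 76 for 2 periods, then 9 forever; cooperating earns 62 forever. Multiplying the IC by (1−ρ):
62 ≥ 76(1−ρ^2) + 9ρ^2, so 67·ρ^2 ≥ 14 and ρ^2 ≥ 14/67.
ρ ≥ (14/67)^(1/2) ≈ 0.457.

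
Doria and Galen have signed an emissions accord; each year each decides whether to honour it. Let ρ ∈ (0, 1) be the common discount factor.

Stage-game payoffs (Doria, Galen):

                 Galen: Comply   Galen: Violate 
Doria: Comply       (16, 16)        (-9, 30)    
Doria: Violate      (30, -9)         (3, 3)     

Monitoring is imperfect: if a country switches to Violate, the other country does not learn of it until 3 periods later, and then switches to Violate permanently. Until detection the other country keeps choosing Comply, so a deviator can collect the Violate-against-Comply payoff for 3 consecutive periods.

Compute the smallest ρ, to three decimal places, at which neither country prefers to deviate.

0.803

A deviator earns 30 for 3 periods, then 3 forever; cooperating earns 16 forever. Multiplying the IC by (1−ρ):
16 ≥ 30(1−ρ^3) + 3ρ^3, so 27·ρ^3 ≥ 14 and ρ^3 ≥ 14/27.
ρ ≥ (14/27)^(1/3) ≈ 0.803.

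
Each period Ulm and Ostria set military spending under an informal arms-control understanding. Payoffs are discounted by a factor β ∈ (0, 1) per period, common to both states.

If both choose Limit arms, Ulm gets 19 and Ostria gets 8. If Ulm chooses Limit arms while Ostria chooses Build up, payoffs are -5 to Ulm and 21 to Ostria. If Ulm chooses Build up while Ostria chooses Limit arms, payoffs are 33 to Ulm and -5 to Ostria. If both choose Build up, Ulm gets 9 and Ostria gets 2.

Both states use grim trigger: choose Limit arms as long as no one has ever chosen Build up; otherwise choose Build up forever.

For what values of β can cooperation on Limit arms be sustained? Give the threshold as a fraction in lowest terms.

Ulm's threshold: (33−19)/(33−9) = 7/12.
Ostria's threshold: (21−8)/(21−2) = 13/19.
7/12 < 13/19, so Ostria binds and β* = 13/19.

13/19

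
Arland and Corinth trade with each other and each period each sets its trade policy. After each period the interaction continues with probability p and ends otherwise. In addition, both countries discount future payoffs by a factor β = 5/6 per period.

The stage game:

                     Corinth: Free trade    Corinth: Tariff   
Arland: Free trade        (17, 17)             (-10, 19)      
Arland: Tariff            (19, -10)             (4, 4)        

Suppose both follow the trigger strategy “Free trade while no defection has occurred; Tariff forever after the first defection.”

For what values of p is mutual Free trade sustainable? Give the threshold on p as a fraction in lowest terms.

Expected continuation weight on next period's payoff is β·p = 5/6·p, which plays the role of the discount factor.
Cooperation requires 5/6·p ≥ (19−17)/(19−4) = 2/15, hence p ≥ 4/25.

4/25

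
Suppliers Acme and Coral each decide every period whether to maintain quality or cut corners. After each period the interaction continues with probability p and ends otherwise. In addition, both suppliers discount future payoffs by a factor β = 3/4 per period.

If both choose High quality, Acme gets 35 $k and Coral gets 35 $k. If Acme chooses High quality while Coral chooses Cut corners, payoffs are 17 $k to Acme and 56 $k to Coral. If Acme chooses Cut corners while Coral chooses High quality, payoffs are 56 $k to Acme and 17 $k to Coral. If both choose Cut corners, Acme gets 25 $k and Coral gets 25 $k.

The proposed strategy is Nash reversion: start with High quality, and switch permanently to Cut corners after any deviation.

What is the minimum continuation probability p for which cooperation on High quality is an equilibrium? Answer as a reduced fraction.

With continuation probability p and discount β, the effective per-period discount factor is βp.
Grim-trigger IC: βp ≥ (56−35)/(56−25) = 21/31.
So p ≥ (21/31)/(3/4) = 28/31.

28/31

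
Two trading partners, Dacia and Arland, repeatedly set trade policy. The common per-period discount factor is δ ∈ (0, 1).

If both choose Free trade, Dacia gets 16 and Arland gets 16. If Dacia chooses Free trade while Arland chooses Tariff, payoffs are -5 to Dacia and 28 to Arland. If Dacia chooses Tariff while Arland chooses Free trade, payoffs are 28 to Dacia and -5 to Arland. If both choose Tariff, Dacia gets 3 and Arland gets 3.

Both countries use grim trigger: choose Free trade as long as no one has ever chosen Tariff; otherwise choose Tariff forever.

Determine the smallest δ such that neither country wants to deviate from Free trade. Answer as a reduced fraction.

Cooperation forever yields 16 each period: 16/(1−δ).
Deviating yields 28 once, then 3 forever: 28 + 3δ/(1−δ).
No profitable deviation requires 16/(1−δ) ≥ 28 + 3δ/(1−δ).
Multiplying by (1−δ): 16 ≥ 28(1−δ) + 3δ = 28 − 25δ.
So 25δ ≥ 12, i.e. δ ≥ 12/25.

12/25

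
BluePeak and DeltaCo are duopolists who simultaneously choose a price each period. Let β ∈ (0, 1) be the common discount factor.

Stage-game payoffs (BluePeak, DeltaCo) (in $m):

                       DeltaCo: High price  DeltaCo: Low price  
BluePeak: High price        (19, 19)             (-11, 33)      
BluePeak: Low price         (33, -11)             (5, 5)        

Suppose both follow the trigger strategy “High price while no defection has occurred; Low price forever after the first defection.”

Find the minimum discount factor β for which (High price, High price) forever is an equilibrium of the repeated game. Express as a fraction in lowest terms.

1/2

19/(1−β) ≥ 33 + 5β/(1−β)
19 ≥ 33 − 28β
β ≥ 14/28 = 1/2.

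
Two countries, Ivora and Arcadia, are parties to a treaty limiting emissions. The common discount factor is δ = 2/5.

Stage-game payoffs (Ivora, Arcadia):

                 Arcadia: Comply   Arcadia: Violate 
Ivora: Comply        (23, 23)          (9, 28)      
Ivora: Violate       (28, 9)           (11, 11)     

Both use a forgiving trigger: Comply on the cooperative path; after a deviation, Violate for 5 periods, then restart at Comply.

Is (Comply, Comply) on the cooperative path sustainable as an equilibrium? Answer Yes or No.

A one-shot deviation gives 28 now, then 11 for 5 periods, then back to 23.
Gain from deviating: (28−23) today; loss: (23−11) in each of the next 5 periods.
No-deviation condition: (23−11)(δ+…+δ^5) ≥ 28−23, i.e. δ+…+δ^5 ≥ 5/12.
At δ = 2/5: δ+…+δ^5 = 0.6598 ≥ 0.4167.
So cooperation is sustainable.

Yes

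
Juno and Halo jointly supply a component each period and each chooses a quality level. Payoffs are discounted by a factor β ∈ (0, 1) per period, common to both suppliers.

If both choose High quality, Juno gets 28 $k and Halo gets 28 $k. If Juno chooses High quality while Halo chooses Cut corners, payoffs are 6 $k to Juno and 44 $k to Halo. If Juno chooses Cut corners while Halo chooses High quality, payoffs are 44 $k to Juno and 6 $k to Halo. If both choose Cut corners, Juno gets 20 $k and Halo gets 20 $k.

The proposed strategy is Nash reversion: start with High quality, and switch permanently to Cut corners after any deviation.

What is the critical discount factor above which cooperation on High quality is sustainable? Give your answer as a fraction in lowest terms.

28/(1−β) ≥ 44 + 20β/(1−β)
28 ≥ 44 − 24β
β ≥ 16/24 = 2/3.

2/3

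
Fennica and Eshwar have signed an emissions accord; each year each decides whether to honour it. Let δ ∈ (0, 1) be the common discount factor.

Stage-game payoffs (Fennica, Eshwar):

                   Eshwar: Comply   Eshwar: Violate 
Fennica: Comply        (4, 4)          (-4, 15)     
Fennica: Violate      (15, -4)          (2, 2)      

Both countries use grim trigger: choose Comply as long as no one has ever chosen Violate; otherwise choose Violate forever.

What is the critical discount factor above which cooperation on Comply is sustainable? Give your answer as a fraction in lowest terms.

11/13

4/(1−δ) ≥ 15 + 2δ/(1−δ)
4 ≥ 15 − 13δ
δ ≥ 11/13.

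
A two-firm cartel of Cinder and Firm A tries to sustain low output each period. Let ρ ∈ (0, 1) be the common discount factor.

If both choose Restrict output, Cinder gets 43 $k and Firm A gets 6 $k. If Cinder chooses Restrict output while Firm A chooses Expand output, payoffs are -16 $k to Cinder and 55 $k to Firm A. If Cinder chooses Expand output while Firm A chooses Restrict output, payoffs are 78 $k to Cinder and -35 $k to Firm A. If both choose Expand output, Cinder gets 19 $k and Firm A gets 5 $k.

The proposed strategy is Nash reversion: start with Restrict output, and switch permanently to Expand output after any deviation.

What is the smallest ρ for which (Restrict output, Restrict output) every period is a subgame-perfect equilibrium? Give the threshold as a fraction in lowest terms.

49/50

For Cinder: deviation gain 78−43 = 35, per-period punishment loss 43−19 = 24. IC gives ρ ≥ 35/59.
For Firm A: gain 49, loss 1 per period, so ρ ≥ 49/50.
The tighter constraint is Firm A's, so cooperation needs ρ ≥ 49/50.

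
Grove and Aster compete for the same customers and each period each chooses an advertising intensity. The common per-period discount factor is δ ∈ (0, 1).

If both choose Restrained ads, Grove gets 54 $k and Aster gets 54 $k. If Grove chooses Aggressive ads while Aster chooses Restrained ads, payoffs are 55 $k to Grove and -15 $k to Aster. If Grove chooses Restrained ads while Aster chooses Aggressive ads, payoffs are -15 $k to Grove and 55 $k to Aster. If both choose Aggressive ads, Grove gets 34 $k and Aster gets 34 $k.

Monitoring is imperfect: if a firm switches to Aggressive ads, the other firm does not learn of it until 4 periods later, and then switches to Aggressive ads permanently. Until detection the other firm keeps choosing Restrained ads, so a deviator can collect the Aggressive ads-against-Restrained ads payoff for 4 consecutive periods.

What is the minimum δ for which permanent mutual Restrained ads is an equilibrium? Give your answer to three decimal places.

0.467

Deviating for the 4 undetected periods gains 55−54 = 1 per period over cooperation, then loses 54−34 = 20 per period forever once punishment starts.
Gain: 1(1 + δ + … + δ^3); loss: 20·δ^4/(1−δ).
No profitable deviation ⇔ 1(1−δ^4) ≤ 20·δ^4, i.e. δ^4 ≥ 1/(1+20) = 1/21.
Hence δ ≥ (1/21)^(1/4) ≈ 0.467.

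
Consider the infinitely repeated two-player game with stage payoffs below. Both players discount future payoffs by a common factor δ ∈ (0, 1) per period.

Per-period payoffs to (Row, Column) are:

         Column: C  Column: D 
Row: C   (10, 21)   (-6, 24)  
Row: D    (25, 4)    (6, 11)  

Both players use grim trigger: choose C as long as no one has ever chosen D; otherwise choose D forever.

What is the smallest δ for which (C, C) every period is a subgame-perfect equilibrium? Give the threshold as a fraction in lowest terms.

15/19

For Row: deviation gain 25−10 = 15, per-period punishment loss 10−6 = 4. IC gives δ ≥ 15/19.
For Column: gain 3, loss 10 per period, so δ ≥ 3/13.
The tighter constraint is Row's, so cooperation needs δ ≥ 15/19.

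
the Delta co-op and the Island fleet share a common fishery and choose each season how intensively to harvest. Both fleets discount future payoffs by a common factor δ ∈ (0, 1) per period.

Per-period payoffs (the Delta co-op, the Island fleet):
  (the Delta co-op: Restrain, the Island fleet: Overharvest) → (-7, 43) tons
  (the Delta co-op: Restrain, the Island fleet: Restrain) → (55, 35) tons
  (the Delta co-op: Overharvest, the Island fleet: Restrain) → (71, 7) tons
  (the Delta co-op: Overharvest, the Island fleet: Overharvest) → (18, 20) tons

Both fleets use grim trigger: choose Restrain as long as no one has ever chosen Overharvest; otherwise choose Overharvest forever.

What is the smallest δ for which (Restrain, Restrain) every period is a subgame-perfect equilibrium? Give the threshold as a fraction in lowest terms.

8/23

the Delta co-op's threshold: (71−55)/(71−18) = 16/53.
the Island fleet's threshold: (43−35)/(43−20) = 8/23.
16/53 < 8/23, so the Island fleet binds and δ* = 8/23.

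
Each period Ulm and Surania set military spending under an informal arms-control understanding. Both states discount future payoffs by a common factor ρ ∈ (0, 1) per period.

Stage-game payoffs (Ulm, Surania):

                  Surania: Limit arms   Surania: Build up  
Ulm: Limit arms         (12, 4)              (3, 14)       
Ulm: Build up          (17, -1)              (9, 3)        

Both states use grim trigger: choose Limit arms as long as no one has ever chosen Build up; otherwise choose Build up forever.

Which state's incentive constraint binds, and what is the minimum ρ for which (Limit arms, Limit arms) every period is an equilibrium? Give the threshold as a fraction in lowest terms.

Surania; ρ ≥ 10/11

Ulm's threshold: (17−12)/(17−9) = 5/8.
Surania's threshold: (14−4)/(14−3) = 10/11.
5/8 < 10/11, so Surania binds and ρ* = 10/11.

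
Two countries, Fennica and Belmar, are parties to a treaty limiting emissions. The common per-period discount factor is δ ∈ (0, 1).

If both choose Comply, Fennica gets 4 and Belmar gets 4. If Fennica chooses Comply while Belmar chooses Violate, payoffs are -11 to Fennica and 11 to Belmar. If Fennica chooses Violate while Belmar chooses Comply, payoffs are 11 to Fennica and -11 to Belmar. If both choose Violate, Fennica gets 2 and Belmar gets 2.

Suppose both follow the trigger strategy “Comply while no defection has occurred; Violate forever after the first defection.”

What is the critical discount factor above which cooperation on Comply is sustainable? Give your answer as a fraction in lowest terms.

One-period gain from deviating is 11 − 4 = 7. The loss is 4 − 2 = 2 in every subsequent period, with present value 2·δ/(1−δ).
Deviation is unprofitable when 2·δ/(1−δ) ≥ 7, i.e. δ/(1−δ) ≥ 7/2.
Equivalently δ ≥ 7/(7+2) = 7/9.

7/9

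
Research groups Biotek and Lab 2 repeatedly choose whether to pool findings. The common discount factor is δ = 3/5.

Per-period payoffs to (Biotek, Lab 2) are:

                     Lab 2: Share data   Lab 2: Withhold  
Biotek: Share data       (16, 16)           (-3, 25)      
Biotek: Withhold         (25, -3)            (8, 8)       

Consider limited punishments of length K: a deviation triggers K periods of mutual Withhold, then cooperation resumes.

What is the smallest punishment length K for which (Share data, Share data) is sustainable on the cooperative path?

Need Σ_{k=1}^{K} δ^k ≥ (25−16)/(16−8) = 1.1250 at δ = 3/5.
At K = 2 the sum is 0.9600 < 1.1250; at K = 3 it is 1.1760 ≥ 1.1250.
So the minimum punishment length is K = 3.

3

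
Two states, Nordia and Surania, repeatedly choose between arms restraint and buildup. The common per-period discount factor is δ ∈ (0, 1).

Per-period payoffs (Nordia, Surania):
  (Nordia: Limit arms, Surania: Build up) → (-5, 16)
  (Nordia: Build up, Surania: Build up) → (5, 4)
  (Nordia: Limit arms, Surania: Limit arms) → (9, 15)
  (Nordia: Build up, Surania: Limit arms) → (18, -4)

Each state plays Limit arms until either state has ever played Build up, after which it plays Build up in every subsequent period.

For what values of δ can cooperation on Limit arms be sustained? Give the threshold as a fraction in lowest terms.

9/13

Nordia's threshold: (18−9)/(18−5) = 9/13.
Surania's threshold: (16−15)/(16−4) = 1/12.
9/13 > 1/12, so Nordia binds and δ* = 9/13.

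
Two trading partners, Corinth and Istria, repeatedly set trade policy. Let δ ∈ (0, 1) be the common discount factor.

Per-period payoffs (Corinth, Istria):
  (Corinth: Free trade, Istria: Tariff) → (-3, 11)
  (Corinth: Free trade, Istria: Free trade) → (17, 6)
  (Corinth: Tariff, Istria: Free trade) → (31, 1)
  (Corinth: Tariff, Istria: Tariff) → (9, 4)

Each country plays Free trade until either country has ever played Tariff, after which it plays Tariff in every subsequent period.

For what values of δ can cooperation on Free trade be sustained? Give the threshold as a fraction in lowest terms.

Corinth: cooperation gives 17 each period; deviation gives 31 once then 9 forever.
  17/(1−δ) ≥ 31 + 9δ/(1−δ) ⇒ δ ≥ 14/22 = 7/11.
Istria: cooperation gives 6 each period; deviation gives 11 once then 4 forever.
  δ ≥ 5/7.
Both must hold, so the binding constraint is Istria's: δ ≥ 5/7.

5/7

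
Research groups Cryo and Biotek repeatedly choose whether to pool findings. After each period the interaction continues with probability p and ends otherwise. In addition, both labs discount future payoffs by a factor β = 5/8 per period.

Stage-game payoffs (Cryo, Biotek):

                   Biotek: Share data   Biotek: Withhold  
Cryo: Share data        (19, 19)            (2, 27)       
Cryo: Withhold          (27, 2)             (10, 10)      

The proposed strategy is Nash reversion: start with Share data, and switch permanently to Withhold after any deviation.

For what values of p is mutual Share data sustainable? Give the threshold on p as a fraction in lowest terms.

Expected continuation weight on next period's payoff is β·p = 5/8·p, which plays the role of the discount factor.
Cooperation requires 5/8·p ≥ (27−19)/(27−10) = 8/17, hence p ≥ 64/85.

64/85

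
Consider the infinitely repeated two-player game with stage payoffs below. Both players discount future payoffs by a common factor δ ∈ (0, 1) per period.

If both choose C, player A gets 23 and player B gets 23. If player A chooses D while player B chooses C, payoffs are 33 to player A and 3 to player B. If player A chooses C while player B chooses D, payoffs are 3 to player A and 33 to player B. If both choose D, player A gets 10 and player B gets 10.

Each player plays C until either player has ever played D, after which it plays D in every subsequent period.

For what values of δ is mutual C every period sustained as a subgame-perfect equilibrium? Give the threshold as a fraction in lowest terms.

Under grim trigger the critical discount factor is (T−C)/(T−P) with T = 33, C = 23, P = 10.
δ* = (33−23)/(33−10) = 10/23.

10/23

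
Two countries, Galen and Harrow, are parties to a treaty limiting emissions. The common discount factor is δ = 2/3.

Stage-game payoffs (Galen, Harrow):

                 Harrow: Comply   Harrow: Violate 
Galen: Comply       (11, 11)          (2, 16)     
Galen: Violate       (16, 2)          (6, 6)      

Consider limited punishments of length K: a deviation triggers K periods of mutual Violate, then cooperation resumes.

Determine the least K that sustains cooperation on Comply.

2

No profitable deviation requires (11−6)(δ+…+δ^K) ≥ 16−11, i.e. δ+…+δ^K ≥ 1 ≈ 1.0000.
With δ = 2/3, the partial sums are K=1: 0.6667, K=2: 1.1111.
K = 2 is the first length at which the sum reaches 1.0000.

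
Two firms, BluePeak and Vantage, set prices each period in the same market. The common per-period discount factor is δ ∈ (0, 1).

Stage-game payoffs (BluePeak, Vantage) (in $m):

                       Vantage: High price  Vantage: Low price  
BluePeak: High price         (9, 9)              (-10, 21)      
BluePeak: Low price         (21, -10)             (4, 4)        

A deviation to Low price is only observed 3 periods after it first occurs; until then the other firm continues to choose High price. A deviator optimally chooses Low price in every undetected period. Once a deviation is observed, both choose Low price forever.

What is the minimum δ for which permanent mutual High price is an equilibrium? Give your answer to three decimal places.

Deviating for the 3 undetected periods gains 21−9 = 12 per period over cooperation, then loses 9−4 = 5 per period forever once punishment starts.
Gain: 12(1 + δ + … + δ^2); loss: 5·δ^3/(1−δ).
No profitable deviation ⇔ 12(1−δ^3) ≤ 5·δ^3, i.e. δ^3 ≥ 12/(12+5) = 12/17.
Hence δ ≥ (12/17)^(1/3) ≈ 0.890.

0.890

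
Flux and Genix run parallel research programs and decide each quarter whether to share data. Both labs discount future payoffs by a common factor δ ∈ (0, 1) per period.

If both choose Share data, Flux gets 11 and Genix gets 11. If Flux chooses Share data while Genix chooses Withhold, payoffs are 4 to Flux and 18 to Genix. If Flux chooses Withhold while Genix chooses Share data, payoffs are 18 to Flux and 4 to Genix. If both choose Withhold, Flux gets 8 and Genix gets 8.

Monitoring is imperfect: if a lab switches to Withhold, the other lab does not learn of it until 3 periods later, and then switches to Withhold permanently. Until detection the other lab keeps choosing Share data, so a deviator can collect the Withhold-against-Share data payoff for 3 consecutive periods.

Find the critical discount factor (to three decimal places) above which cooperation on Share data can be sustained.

0.888

A deviator earns 18 for 3 periods, then 8 forever; cooperating earns 11 forever. Multiplying the IC by (1−δ):
11 ≥ 18(1−δ^3) + 8δ^3, so 10·δ^3 ≥ 7 and δ^3 ≥ 7/10.
δ ≥ (7/10)^(1/3) ≈ 0.888.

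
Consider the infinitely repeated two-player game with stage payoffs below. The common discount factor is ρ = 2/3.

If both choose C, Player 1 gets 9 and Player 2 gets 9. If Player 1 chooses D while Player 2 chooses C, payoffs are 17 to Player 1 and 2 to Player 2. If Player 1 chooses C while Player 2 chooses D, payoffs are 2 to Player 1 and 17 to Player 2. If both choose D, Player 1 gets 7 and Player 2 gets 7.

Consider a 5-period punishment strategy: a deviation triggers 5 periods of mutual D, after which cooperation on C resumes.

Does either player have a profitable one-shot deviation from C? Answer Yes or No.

Yes

Comparing payoff streams over the 6 periods until play realigns: cooperate → 9(1+ρ+…+ρ^5); deviate → 17 + 7(ρ+…+ρ^5).
Cooperation is sustained iff (9−7)(ρ+…+ρ^5) ≥ 17−9.
ρ+…+ρ^5 = 2/3·(1−(2/3)^5)/(1−2/3) = 1.7366, and (17−9)/(9−7) = 4.0000.
1.7366 < 4.0000, so cooperation is not sustainable.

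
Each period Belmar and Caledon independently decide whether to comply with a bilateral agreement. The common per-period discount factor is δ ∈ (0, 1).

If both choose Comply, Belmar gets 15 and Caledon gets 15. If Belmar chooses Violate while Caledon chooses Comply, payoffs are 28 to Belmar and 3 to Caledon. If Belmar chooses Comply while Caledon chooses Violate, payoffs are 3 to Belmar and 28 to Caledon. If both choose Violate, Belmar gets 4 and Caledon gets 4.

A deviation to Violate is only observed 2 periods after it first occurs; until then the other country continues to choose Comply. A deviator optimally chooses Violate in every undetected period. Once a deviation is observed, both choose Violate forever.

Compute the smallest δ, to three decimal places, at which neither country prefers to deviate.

The best deviation is to choose Violate for all 2 undetected periods, earning 28 each, then 4 forever once detected.
Deviation value: 28(1−δ^2)/(1−δ) + 4δ^2/(1−δ); cooperation value: 15/(1−δ).
IC: 15 ≥ 28(1−δ^2) + 4δ^2 = 28 − 24δ^2.
So δ^2 ≥ 13/24, giving δ ≥ (13/24)^(1/2) ≈ 0.736.

0.736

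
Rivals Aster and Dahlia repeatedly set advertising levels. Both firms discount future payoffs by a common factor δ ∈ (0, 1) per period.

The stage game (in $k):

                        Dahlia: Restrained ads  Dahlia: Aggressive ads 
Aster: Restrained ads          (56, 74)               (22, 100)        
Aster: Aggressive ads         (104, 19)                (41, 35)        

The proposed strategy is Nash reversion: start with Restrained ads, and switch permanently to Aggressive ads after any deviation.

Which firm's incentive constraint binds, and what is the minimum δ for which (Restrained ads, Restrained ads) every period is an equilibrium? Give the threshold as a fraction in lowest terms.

Aster; δ ≥ 16/21

Aster's threshold: (104−56)/(104−41) = 16/21.
Dahlia's threshold: (100−74)/(100−35) = 2/5.
16/21 > 2/5, so Aster binds and δ* = 16/21.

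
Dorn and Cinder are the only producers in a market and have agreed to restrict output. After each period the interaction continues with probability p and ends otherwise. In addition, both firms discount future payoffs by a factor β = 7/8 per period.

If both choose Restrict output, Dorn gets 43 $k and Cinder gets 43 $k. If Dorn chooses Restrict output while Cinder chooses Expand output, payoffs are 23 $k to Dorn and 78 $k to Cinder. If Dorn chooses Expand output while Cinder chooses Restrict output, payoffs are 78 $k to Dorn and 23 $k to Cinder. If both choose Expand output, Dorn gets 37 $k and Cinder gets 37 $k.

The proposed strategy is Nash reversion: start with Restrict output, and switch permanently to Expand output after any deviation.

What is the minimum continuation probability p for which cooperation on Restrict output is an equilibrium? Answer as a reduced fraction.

40/41

With continuation probability p and discount β, the effective per-period discount factor is βp.
Grim-trigger IC: βp ≥ (78−43)/(78−37) = 35/41.
So p ≥ (35/41)/(7/8) = 40/41.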